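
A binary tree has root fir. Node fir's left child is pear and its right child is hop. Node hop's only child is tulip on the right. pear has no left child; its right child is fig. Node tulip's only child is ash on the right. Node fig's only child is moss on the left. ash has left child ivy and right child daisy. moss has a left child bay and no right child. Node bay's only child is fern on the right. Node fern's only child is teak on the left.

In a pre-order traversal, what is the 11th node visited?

ivy

Pre-order visits the node, then its left subtree, then its right subtree.
Visit fir.
At fir: go left to pear.
  Visit pear.
  At pear: no left child.
  At pear: go right to fig.
    Visit fig.
    At fig: go left to moss.
      Visit moss.
      At moss: go left to bay.
        Visit bay.
        At bay: no left child.
        At bay: go right to fern.
          Visit fern.
          At fern: go left to teak.
            teak is a leaf — visit teak.
          At fern: no right child.
      At moss: no right child.
    At fig: no right child.
At fir: go right to hop.
  Visit hop.
  At hop: no left child.
  At hop: go right to tulip.
    Visit tulip.
    At tulip: no left child.
    At tulip: go right to ash.
      Visit ash.
      At ash: go left to ivy.
        ivy is a leaf — visit ivy.
      At ash: go right to daisy.
        daisy is a leaf — visit daisy.
Full pre-order sequence: fir, pear, fig, moss, bay, fern, teak, hop, tulip, ash, ivy, daisy.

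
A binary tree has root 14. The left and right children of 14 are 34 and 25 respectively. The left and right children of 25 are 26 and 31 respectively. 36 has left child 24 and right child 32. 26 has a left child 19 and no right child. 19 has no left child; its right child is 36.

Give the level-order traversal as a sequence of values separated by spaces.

14 34 25 26 31 19 36 24 32

Level-order visits nodes level by level from the root, left to right within each level.
Level 0: 14
Level 1: 34, 25
Level 2: 26, 31
Level 3: 19
Level 4: 36
Level 5: 24, 32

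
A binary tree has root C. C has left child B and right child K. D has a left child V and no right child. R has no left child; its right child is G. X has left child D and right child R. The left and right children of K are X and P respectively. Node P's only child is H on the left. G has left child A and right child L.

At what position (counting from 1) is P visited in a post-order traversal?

Post-order visits the left subtree, then the right subtree, then the node.
At C: go left to B.
  B is a leaf — visit B.
At C: go right to K.
  At K: go left to X.
    At X: go left to D.
      At D: go left to V.
        V is a leaf — visit V.
      At D: no right child.
      Visit D.
    At X: go right to R.
      At R: no left child.
      At R: go right to G.
        At G: go left to A.
          A is a leaf — visit A.
        At G: go right to L.
          L is a leaf — visit L.
        Visit G.
      Visit R.
    Visit X.
  At K: go right to P.
    At P: go left to H.
      H is a leaf — visit H.
    At P: no right child.
    Visit P.
  Visit K.
Visit C.
Full post-order sequence: B, V, D, A, L, G, R, X, H, P, K, C.

10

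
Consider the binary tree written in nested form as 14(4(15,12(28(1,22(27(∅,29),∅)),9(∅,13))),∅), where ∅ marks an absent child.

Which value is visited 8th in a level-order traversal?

Level-order visits nodes level by level from the root, left to right within each level.
Level 0: 14
Level 1: 4
Level 2: 15, 12
Level 3: 28, 9
Level 4: 1, 22, 13
Level 5: 27
Level 6: 29
Full level-order sequence: 14, 4, 15, 12, 28, 9, 1, 22, 13, 27, 29.

22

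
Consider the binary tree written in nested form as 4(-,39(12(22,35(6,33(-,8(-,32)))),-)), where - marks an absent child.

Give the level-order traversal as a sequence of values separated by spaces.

Level-order visits nodes level by level from the root, left to right within each level.
Level 0: 4
Level 1: 39
Level 2: 12
Level 3: 22, 35
Level 4: 6, 33
Level 5: 8
Level 6: 32

4 39 12 22 35 6 33 8 32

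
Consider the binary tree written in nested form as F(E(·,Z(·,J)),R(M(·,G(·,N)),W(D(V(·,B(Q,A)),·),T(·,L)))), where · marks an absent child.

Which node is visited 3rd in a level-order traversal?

Level-order visits nodes level by level from the root, left to right within each level.
Level 0: F
Level 1: E, R
Level 2: Z, M, W
Level 3: J, G, D, T
Level 4: N, V, L
Level 5: B
Level 6: Q, A
Full level-order sequence: F, E, R, Z, M, W, J, G, D, T, N, V, L, B, Q, A.

R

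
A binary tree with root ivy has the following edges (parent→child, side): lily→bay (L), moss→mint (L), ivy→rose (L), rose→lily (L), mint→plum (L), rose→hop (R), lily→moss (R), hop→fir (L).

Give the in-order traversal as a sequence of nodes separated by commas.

In-order visits the left subtree, then the node, then the right subtree.
At ivy: go left to rose.
  At rose: go left to lily.
    At lily: go left to bay.
      bay is a leaf — visit bay.
    Visit lily.
    At lily: go right to moss.
      At moss: go left to mint.
        At mint: go left to plum.
          plum is a leaf — visit plum.
        Visit mint.
        At mint: no right child.
      Visit moss.
      At moss: no right child.
  Visit rose.
  At rose: go right to hop.
    At hop: go left to fir.
      fir is a leaf — visit fir.
    Visit hop.
    At hop: no right child.
Visit ivy.
At ivy: no right child.

bay, lily, plum, mint, moss, rose, fir, hop, ivy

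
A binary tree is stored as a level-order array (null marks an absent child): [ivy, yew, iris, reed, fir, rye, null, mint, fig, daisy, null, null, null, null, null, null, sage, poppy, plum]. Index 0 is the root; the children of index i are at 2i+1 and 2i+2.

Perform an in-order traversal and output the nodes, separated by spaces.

In-order visits the left subtree, then the node, then the right subtree.
At ivy: go left to yew.
  At yew: go left to reed.
    At reed: go left to mint.
      At mint: no left child.
      Visit mint.
      At mint: go right to sage.
        sage is a leaf — visit sage.
    Visit reed.
    At reed: go right to fig.
      At fig: go left to poppy.
        poppy is a leaf — visit poppy.
      Visit fig.
      At fig: go right to plum.
        plum is a leaf — visit plum.
  Visit yew.
  At yew: go right to fir.
    At fir: go left to daisy.
      daisy is a leaf — visit daisy.
    Visit fir.
    At fir: no right child.
Visit ivy.
At ivy: go right to iris.
  At iris: go left to rye.
    rye is a leaf — visit rye.
  Visit iris.
  At iris: no right child.

mint sage reed poppy fig plum yew daisy fir ivy rye iris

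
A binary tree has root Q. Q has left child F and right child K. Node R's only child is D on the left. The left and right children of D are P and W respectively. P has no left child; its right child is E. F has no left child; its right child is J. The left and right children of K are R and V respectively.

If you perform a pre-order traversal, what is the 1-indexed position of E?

Pre-order visits the node, then its left subtree, then its right subtree.
Visit Q.
At Q: go left to F.
  Visit F.
  At F: no left child.
  At F: go right to J.
    J is a leaf — visit J.
At Q: go right to K.
  Visit K.
  At K: go left to R.
    Visit R.
    At R: go left to D.
      Visit D.
      At D: go left to P.
        Visit P.
        At P: no left child.
        At P: go right to E.
          E is a leaf — visit E.
      At D: go right to W.
        W is a leaf — visit W.
    At R: no right child.
  At K: go right to V.
    V is a leaf — visit V.
Full pre-order sequence: Q, F, J, K, R, D, P, E, W, V.

8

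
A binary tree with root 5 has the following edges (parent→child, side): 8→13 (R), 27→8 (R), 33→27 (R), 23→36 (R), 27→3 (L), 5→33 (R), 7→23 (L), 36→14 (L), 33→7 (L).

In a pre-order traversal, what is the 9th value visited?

Pre-order visits the node, then its left subtree, then its right subtree.
Visit 5.
At 5: no left child.
At 5: go right to 33.
  Visit 33.
  At 33: go left to 7.
    Visit 7.
    At 7: go left to 23.
      Visit 23.
      At 23: no left child.
      At 23: go right to 36.
        Visit 36.
        At 36: go left to 14.
          14 is a leaf — visit 14.
        At 36: no right child.
    At 7: no right child.
  At 33: go right to 27.
    Visit 27.
    At 27: go left to 3.
      3 is a leaf — visit 3.
    At 27: go right to 8.
      Visit 8.
      At 8: no left child.
      At 8: go right to 13.
        13 is a leaf — visit 13.
Full pre-order sequence: 5, 33, 7, 23, 36, 14, 27, 3, 8, 13.

8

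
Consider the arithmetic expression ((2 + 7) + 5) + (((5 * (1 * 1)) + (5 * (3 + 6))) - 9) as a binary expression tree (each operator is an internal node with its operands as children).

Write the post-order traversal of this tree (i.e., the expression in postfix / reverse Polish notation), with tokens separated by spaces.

Post-order on an expression tree gives postfix notation: for each operator, emit left operand, right operand, then the operator.

2 7 + 5 + 5 1 1 * * 5 3 6 + * + 9 - +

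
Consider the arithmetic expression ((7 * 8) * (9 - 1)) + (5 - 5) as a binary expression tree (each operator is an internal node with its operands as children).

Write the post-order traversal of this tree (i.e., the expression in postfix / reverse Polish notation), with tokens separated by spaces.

Post-order on an expression tree gives postfix notation: for each operator, emit left operand, right operand, then the operator.

7 8 * 9 1 - * 5 5 - +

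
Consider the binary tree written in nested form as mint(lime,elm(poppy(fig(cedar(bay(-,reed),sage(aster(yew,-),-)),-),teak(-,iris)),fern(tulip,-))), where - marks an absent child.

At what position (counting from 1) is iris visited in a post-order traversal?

9

Post-order visits the left subtree, then the right subtree, then the node.
At mint: go left to lime.
  lime is a leaf — visit lime.
At mint: go right to elm.
  At elm: go left to poppy.
    At poppy: go left to fig.
      At fig: go left to cedar.
        At cedar: go left to bay.
          At bay: no left child.
          At bay: go right to reed.
            reed is a leaf — visit reed.
          Visit bay.
        At cedar: go right to sage.
          At sage: go left to aster.
            At aster: go left to yew.
              yew is a leaf — visit yew.
            At aster: no right child.
            Visit aster.
          At sage: no right child.
          Visit sage.
        Visit cedar.
      At fig: no right child.
      Visit fig.
    At poppy: go right to teak.
      At teak: no left child.
      At teak: go right to iris.
        iris is a leaf — visit iris.
      Visit teak.
    Visit poppy.
  At elm: go right to fern.
    At fern: go left to tulip.
      tulip is a leaf — visit tulip.
    At fern: no right child.
    Visit fern.
  Visit elm.
Visit mint.
Full post-order sequence: lime, reed, bay, yew, aster, sage, cedar, fig, iris, teak, poppy, tulip, fern, elm, mint.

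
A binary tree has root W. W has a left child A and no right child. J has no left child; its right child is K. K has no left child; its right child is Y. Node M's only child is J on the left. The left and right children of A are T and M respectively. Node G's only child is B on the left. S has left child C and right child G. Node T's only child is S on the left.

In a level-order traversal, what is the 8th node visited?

G

Level-order visits nodes level by level from the root, left to right within each level.
Level 0: W
Level 1: A
Level 2: T, M
Level 3: S, J
Level 4: C, G, K
Level 5: B, Y
Full level-order sequence: W, A, T, M, S, J, C, G, K, B, Y.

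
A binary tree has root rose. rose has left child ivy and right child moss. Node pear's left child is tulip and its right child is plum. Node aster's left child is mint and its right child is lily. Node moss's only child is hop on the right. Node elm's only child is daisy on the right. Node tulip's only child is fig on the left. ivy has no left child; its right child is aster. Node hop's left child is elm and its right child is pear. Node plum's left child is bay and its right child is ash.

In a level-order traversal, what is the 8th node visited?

elm

Level-order visits nodes level by level from the root, left to right within each level.
Level 0: rose
Level 1: ivy, moss
Level 2: aster, hop
Level 3: mint, lily, elm, pear
Level 4: daisy, tulip, plum
Level 5: fig, bay, ash
Full level-order sequence: rose, ivy, moss, aster, hop, mint, lily, elm, pear, daisy, tulip, plum, fig, bay, ash.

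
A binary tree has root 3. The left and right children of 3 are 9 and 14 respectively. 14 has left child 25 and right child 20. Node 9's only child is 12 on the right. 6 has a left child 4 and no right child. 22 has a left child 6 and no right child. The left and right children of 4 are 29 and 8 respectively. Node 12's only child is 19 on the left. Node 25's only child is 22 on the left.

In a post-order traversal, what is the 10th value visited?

20

Post-order visits the left subtree, then the right subtree, then the node.
At 3: go left to 9.
  At 9: no left child.
  At 9: go right to 12.
    At 12: go left to 19.
      19 is a leaf — visit 19.
    At 12: no right child.
    Visit 12.
  Visit 9.
At 3: go right to 14.
  At 14: go left to 25.
    At 25: go left to 22.
      At 22: go left to 6.
        At 6: go left to 4.
          At 4: go left to 29.
            29 is a leaf — visit 29.
          At 4: go right to 8.
            8 is a leaf — visit 8.
          Visit 4.
        At 6: no right child.
        Visit 6.
      At 22: no right child.
      Visit 22.
    At 25: no right child.
    Visit 25.
  At 14: go right to 20.
    20 is a leaf — visit 20.
  Visit 14.
Visit 3.
Full post-order sequence: 19, 12, 9, 29, 8, 4, 6, 22, 25, 20, 14, 3.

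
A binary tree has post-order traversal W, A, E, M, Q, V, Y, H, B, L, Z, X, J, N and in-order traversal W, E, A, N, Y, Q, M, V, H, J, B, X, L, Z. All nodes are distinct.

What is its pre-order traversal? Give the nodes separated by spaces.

The last element of post-order is the root; it splits in-order into left and right subtrees.
Root N: left subtree has 3 nodes {W, E, A}, right has 10 {Y, Q, M, V, H, J, B, X, L, Z}.
  Root E: left subtree has 1 node {W}, right has 1 {A}.
  Root J: left subtree has 5 nodes {Y, Q, M, V, H}, right has 4 {B, X, L, Z}.
    Root H: left subtree has 4 nodes {Y, Q, M, V}, right has 0 { }.
      Root Y: left subtree has 0 nodes { }, right has 3 {Q, M, V}.
        Root V: left subtree has 2 nodes {Q, M}, right has 0 { }.
          Root Q: left subtree has 0 nodes { }, right has 1 {M}.
    Root X: left subtree has 1 node {B}, right has 2 {L, Z}.
      Root Z: left subtree has 1 node {L}, right has 0 { }.

N E W A J H Y V Q M X B Z L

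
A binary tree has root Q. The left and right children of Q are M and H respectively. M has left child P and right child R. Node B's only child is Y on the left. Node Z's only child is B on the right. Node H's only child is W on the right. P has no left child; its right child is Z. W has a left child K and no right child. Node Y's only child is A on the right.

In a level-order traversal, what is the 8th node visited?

K

Level-order visits nodes level by level from the root, left to right within each level.
Level 0: Q
Level 1: M, H
Level 2: P, R, W
Level 3: Z, K
Level 4: B
Level 5: Y
Level 6: A
Full level-order sequence: Q, M, H, P, R, W, Z, K, B, Y, A.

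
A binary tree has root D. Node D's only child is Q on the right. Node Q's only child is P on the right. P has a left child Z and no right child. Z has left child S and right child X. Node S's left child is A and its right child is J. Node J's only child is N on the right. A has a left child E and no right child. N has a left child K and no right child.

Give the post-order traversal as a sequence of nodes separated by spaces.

Post-order visits the left subtree, then the right subtree, then the node.
At D: no left child.
At D: go right to Q.
  At Q: no left child.
  At Q: go right to P.
    At P: go left to Z.
      At Z: go left to S.
        At S: go left to A.
          At A: go left to E.
            E is a leaf — visit E.
          At A: no right child.
          Visit A.
        At S: go right to J.
          At J: no left child.
          At J: go right to N.
            At N: go left to K.
              K is a leaf — visit K.
            At N: no right child.
            Visit N.
          Visit J.
        Visit S.
      At Z: go right to X.
        X is a leaf — visit X.
      Visit Z.
    At P: no right child.
    Visit P.
  Visit Q.
Visit D.

E A K N J S X Z P Q D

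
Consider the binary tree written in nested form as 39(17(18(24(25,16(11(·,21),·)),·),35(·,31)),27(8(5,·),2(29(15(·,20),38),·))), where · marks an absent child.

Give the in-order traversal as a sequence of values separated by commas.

In-order visits the left subtree, then the node, then the right subtree.
At 39: go left to 17.
  At 17: go left to 18.
    At 18: go left to 24.
      At 24: go left to 25.
        25 is a leaf — visit 25.
      Visit 24.
      At 24: go right to 16.
        At 16: go left to 11.
          At 11: no left child.
          Visit 11.
          At 11: go right to 21.
            21 is a leaf — visit 21.
        Visit 16.
        At 16: no right child.
    Visit 18.
    At 18: no right child.
  Visit 17.
  At 17: go right to 35.
    At 35: no left child.
    Visit 35.
    At 35: go right to 31.
      31 is a leaf — visit 31.
Visit 39.
At 39: go right to 27.
  At 27: go left to 8.
    At 8: go left to 5.
      5 is a leaf — visit 5.
    Visit 8.
    At 8: no right child.
  Visit 27.
  At 27: go right to 2.
    At 2: go left to 29.
      At 29: go left to 15.
        At 15: no left child.
        Visit 15.
        At 15: go right to 20.
          20 is a leaf — visit 20.
      Visit 29.
      At 29: go right to 38.
        38 is a leaf — visit 38.
    Visit 2.
    At 2: no right child.

25, 24, 11, 21, 16, 18, 17, 35, 31, 39, 5, 8, 27, 15, 20, 29, 38, 2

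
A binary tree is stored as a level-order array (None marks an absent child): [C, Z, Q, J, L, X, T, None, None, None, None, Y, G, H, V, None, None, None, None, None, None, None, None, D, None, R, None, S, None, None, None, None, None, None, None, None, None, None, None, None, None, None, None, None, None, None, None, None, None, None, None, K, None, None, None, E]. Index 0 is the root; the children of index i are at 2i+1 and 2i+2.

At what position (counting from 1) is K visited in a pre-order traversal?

11

Pre-order visits the node, then its left subtree, then its right subtree.
Visit C.
At C: go left to Z.
  Visit Z.
  At Z: go left to J.
    J is a leaf — visit J.
  At Z: go right to L.
    L is a leaf — visit L.
At C: go right to Q.
  Visit Q.
  At Q: go left to X.
    Visit X.
    At X: go left to Y.
      Visit Y.
      At Y: go left to D.
        D is a leaf — visit D.
      At Y: no right child.
    At X: go right to G.
      Visit G.
      At G: go left to R.
        Visit R.
        At R: go left to K.
          K is a leaf — visit K.
        At R: no right child.
      At G: no right child.
  At Q: go right to T.
    Visit T.
    At T: go left to H.
      Visit H.
      At H: go left to S.
        Visit S.
        At S: go left to E.
          E is a leaf — visit E.
        At S: no right child.
      At H: no right child.
    At T: go right to V.
      V is a leaf — visit V.
Full pre-order sequence: C, Z, J, L, Q, X, Y, D, G, R, K, T, H, S, E, V.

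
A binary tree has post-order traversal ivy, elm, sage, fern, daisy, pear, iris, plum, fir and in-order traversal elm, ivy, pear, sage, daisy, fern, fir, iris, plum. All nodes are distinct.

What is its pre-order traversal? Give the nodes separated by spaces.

The last element of post-order is the root; it splits in-order into left and right subtrees.
Root fir: left subtree has 6 nodes {elm, ivy, pear, sage, daisy, fern}, right has 2 {iris, plum}.
  Root pear: left subtree has 2 nodes {elm, ivy}, right has 3 {sage, daisy, fern}.
    Root elm: left subtree has 0 nodes { }, right has 1 {ivy}.
    Root daisy: left subtree has 1 node {sage}, right has 1 {fern}.
  Root plum: left subtree has 1 node {iris}, right has 0 { }.

fir pear elm ivy daisy sage fern plum iris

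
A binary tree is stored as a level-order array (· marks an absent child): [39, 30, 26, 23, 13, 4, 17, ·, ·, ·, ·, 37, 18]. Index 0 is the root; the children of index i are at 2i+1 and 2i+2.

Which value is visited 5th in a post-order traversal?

Post-order visits the left subtree, then the right subtree, then the node.
At 39: go left to 30.
  At 30: go left to 23.
    23 is a leaf — visit 23.
  At 30: go right to 13.
    13 is a leaf — visit 13.
  Visit 30.
At 39: go right to 26.
  At 26: go left to 4.
    At 4: go left to 37.
      37 is a leaf — visit 37.
    At 4: go right to 18.
      18 is a leaf — visit 18.
    Visit 4.
  At 26: go right to 17.
    17 is a leaf — visit 17.
  Visit 26.
Visit 39.
Full post-order sequence: 23, 13, 30, 37, 18, 4, 17, 26, 39.

18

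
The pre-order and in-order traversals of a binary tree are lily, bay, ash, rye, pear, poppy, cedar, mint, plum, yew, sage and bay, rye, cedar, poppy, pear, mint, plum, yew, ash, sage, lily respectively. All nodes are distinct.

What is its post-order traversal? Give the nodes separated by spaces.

cedar poppy yew plum mint pear rye sage ash bay lily

The first element of pre-order is the root; it splits in-order into left and right subtrees.
Root lily: left subtree has 10 nodes {bay, rye, cedar, poppy, pear, mint, plum, yew, ash, sage}, right has 0 { }.
  Root bay: left subtree has 0 nodes { }, right has 9 {rye, cedar, poppy, pear, mint, plum, yew, ash, sage}.
    Root ash: left subtree has 7 nodes {rye, cedar, poppy, pear, mint, plum, yew}, right has 1 {sage}.
      Root rye: left subtree has 0 nodes { }, right has 6 {cedar, poppy, pear, mint, plum, yew}.
        Root pear: left subtree has 2 nodes {cedar, poppy}, right has 3 {mint, plum, yew}.
          Root poppy: left subtree has 1 node {cedar}, right has 0 { }.
          Root mint: left subtree has 0 nodes { }, right has 2 {plum, yew}.
            Root plum: left subtree has 0 nodes { }, right has 1 {yew}.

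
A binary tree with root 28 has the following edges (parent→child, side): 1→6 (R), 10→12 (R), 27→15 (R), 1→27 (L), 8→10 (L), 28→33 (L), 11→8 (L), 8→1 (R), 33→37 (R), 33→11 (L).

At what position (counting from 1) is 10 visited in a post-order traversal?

Post-order visits the left subtree, then the right subtree, then the node.
At 28: go left to 33.
  At 33: go left to 11.
    At 11: go left to 8.
      At 8: go left to 10.
        At 10: no left child.
        At 10: go right to 12.
          12 is a leaf — visit 12.
        Visit 10.
      At 8: go right to 1.
        At 1: go left to 27.
          At 27: no left child.
          At 27: go right to 15.
            15 is a leaf — visit 15.
          Visit 27.
        At 1: go right to 6.
          6 is a leaf — visit 6.
        Visit 1.
      Visit 8.
    At 11: no right child.
    Visit 11.
  At 33: go right to 37.
    37 is a leaf — visit 37.
  Visit 33.
At 28: no right child.
Visit 28.
Full post-order sequence: 12, 10, 15, 27, 6, 1, 8, 11, 37, 33, 28.

2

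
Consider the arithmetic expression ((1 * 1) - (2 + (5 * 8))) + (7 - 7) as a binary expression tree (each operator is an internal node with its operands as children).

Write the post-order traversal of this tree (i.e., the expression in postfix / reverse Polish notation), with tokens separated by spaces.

Post-order on an expression tree gives postfix notation: for each operator, emit left operand, right operand, then the operator.

1 1 * 2 5 8 * + - 7 7 - +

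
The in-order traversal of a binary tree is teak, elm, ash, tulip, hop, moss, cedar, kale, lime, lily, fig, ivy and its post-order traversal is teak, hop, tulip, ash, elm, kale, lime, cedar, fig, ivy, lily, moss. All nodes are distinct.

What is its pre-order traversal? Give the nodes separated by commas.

moss, elm, teak, ash, tulip, hop, lily, cedar, lime, kale, ivy, fig

The last element of post-order is the root; it splits in-order into left and right subtrees.
Root moss: left subtree has 5 nodes {teak, elm, ash, tulip, hop}, right has 6 {cedar, kale, lime, lily, fig, ivy}.
  Root elm: left subtree has 1 node {teak}, right has 3 {ash, tulip, hop}.
    Root ash: left subtree has 0 nodes { }, right has 2 {tulip, hop}.
      Root tulip: left subtree has 0 nodes { }, right has 1 {hop}.
  Root lily: left subtree has 3 nodes {cedar, kale, lime}, right has 2 {fig, ivy}.
    Root cedar: left subtree has 0 nodes { }, right has 2 {kale, lime}.
      Root lime: left subtree has 1 node {kale}, right has 0 { }.
    Root ivy: left subtree has 1 node {fig}, right has 0 { }.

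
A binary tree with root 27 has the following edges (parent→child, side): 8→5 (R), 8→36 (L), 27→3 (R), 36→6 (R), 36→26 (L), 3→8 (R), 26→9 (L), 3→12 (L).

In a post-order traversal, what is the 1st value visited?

Post-order visits the left subtree, then the right subtree, then the node.
At 27: no left child.
At 27: go right to 3.
  At 3: go left to 12.
    12 is a leaf — visit 12.
  At 3: go right to 8.
    At 8: go left to 36.
      At 36: go left to 26.
        At 26: go left to 9.
          9 is a leaf — visit 9.
        At 26: no right child.
        Visit 26.
      At 36: go right to 6.
        6 is a leaf — visit 6.
      Visit 36.
    At 8: go right to 5.
      5 is a leaf — visit 5.
    Visit 8.
  Visit 3.
Visit 27.
Full post-order sequence: 12, 9, 26, 6, 36, 5, 8, 3, 27.

12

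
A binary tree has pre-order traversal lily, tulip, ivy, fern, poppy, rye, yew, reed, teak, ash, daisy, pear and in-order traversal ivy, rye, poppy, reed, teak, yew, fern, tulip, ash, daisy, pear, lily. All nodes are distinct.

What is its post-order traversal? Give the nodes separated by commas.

The first element of pre-order is the root; it splits in-order into left and right subtrees.
Root lily: left subtree has 11 nodes {ivy, rye, poppy, reed, teak, yew, fern, tulip, ash, daisy, pear}, right has 0 { }.
  Root tulip: left subtree has 7 nodes {ivy, rye, poppy, reed, teak, yew, fern}, right has 3 {ash, daisy, pear}.
    Root ivy: left subtree has 0 nodes { }, right has 6 {rye, poppy, reed, teak, yew, fern}.
      Root fern: left subtree has 5 nodes {rye, poppy, reed, teak, yew}, right has 0 { }.
        Root poppy: left subtree has 1 node {rye}, right has 3 {reed, teak, yew}.
          Root yew: left subtree has 2 nodes {reed, teak}, right has 0 { }.
            Root reed: left subtree has 0 nodes { }, right has 1 {teak}.
    Root ash: left subtree has 0 nodes { }, right has 2 {daisy, pear}.
      Root daisy: left subtree has 0 nodes { }, right has 1 {pear}.

rye, teak, reed, yew, poppy, fern, ivy, pear, daisy, ash, tulip, lily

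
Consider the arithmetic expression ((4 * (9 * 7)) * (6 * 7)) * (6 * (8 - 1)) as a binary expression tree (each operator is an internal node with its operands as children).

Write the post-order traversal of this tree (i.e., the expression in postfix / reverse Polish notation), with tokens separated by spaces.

4 9 7 * * 6 7 * * 6 8 1 - * *

Post-order on an expression tree gives postfix notation: for each operator, emit left operand, right operand, then the operator.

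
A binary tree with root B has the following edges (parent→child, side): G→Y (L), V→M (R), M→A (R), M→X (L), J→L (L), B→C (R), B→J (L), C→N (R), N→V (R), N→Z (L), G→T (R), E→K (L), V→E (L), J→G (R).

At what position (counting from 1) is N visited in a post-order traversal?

Post-order visits the left subtree, then the right subtree, then the node.
At B: go left to J.
  At J: go left to L.
    L is a leaf — visit L.
  At J: go right to G.
    At G: go left to Y.
      Y is a leaf — visit Y.
    At G: go right to T.
      T is a leaf — visit T.
    Visit G.
  Visit J.
At B: go right to C.
  At C: no left child.
  At C: go right to N.
    At N: go left to Z.
      Z is a leaf — visit Z.
    At N: go right to V.
      At V: go left to E.
        At E: go left to K.
          K is a leaf — visit K.
        At E: no right child.
        Visit E.
      At V: go right to M.
        At M: go left to X.
          X is a leaf — visit X.
        At M: go right to A.
          A is a leaf — visit A.
        Visit M.
      Visit V.
    Visit N.
  Visit C.
Visit B.
Full post-order sequence: L, Y, T, G, J, Z, K, E, X, A, M, V, N, C, B.

13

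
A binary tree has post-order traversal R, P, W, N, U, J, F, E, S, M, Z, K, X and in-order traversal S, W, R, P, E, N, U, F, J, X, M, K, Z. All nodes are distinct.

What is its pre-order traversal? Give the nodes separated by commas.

The last element of post-order is the root; it splits in-order into left and right subtrees.
Root X: left subtree has 9 nodes {S, W, R, P, E, N, U, F, J}, right has 3 {M, K, Z}.
  Root S: left subtree has 0 nodes { }, right has 8 {W, R, P, E, N, U, F, J}.
    Root E: left subtree has 3 nodes {W, R, P}, right has 4 {N, U, F, J}.
      Root W: left subtree has 0 nodes { }, right has 2 {R, P}.
        Root P: left subtree has 1 node {R}, right has 0 { }.
      Root F: left subtree has 2 nodes {N, U}, right has 1 {J}.
        Root U: left subtree has 1 node {N}, right has 0 { }.
  Root K: left subtree has 1 node {M}, right has 1 {Z}.

X, S, E, W, P, R, F, U, N, J, K, M, Z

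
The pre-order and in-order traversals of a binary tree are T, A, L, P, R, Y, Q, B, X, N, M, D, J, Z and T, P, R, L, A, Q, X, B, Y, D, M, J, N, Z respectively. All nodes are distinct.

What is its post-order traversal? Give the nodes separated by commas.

R, P, L, X, B, Q, D, J, M, Z, N, Y, A, T

The first element of pre-order is the root; it splits in-order into left and right subtrees.
Root T: left subtree has 0 nodes { }, right has 13 {P, R, L, A, Q, X, B, Y, D, M, J, N, Z}.
  Root A: left subtree has 3 nodes {P, R, L}, right has 9 {Q, X, B, Y, D, M, J, N, Z}.
    Root L: left subtree has 2 nodes {P, R}, right has 0 { }.
      Root P: left subtree has 0 nodes { }, right has 1 {R}.
    Root Y: left subtree has 3 nodes {Q, X, B}, right has 5 {D, M, J, N, Z}.
      Root Q: left subtree has 0 nodes { }, right has 2 {X, B}.
        Root B: left subtree has 1 node {X}, right has 0 { }.
      Root N: left subtree has 3 nodes {D, M, J}, right has 1 {Z}.
        Root M: left subtree has 1 node {D}, right has 1 {J}.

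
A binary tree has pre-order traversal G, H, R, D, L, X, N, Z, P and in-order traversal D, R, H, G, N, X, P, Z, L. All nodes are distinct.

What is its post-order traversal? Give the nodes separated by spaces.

D R H N P Z X L G

The first element of pre-order is the root; it splits in-order into left and right subtrees.
Root G: left subtree has 3 nodes {D, R, H}, right has 5 {N, X, P, Z, L}.
  Root H: left subtree has 2 nodes {D, R}, right has 0 { }.
    Root R: left subtree has 1 node {D}, right has 0 { }.
  Root L: left subtree has 4 nodes {N, X, P, Z}, right has 0 { }.
    Root X: left subtree has 1 node {N}, right has 2 {P, Z}.
      Root Z: left subtree has 1 node {P}, right has 0 { }.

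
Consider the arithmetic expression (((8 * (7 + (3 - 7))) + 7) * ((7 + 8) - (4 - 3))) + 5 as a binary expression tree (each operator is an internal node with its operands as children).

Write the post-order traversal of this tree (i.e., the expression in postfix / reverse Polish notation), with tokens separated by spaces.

8 7 3 7 - + * 7 + 7 8 + 4 3 - - * 5 +

Post-order on an expression tree gives postfix notation: for each operator, emit left operand, right operand, then the operator.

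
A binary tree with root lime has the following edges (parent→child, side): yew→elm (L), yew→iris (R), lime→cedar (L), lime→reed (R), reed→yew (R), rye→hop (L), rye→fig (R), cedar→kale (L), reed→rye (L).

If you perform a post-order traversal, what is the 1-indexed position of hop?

3

Post-order visits the left subtree, then the right subtree, then the node.
At lime: go left to cedar.
  At cedar: go left to kale.
    kale is a leaf — visit kale.
  At cedar: no right child.
  Visit cedar.
At lime: go right to reed.
  At reed: go left to rye.
    At rye: go left to hop.
      hop is a leaf — visit hop.
    At rye: go right to fig.
      fig is a leaf — visit fig.
    Visit rye.
  At reed: go right to yew.
    At yew: go left to elm.
      elm is a leaf — visit elm.
    At yew: go right to iris.
      iris is a leaf — visit iris.
    Visit yew.
  Visit reed.
Visit lime.
Full post-order sequence: kale, cedar, hop, fig, rye, elm, iris, yew, reed, lime.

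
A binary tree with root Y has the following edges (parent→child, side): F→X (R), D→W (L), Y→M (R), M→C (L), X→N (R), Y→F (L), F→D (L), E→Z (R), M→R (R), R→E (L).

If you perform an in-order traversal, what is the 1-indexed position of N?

5

In-order visits the left subtree, then the node, then the right subtree.
At Y: go left to F.
  At F: go left to D.
    At D: go left to W.
      W is a leaf — visit W.
    Visit D.
    At D: no right child.
  Visit F.
  At F: go right to X.
    At X: no left child.
    Visit X.
    At X: go right to N.
      N is a leaf — visit N.
Visit Y.
At Y: go right to M.
  At M: go left to C.
    C is a leaf — visit C.
  Visit M.
  At M: go right to R.
    At R: go left to E.
      At E: no left child.
      Visit E.
      At E: go right to Z.
        Z is a leaf — visit Z.
    Visit R.
    At R: no right child.
Full in-order sequence: W, D, F, X, N, Y, C, M, E, Z, R.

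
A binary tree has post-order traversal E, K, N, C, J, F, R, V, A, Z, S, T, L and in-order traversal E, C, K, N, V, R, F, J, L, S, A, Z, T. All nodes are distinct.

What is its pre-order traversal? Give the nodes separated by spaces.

The last element of post-order is the root; it splits in-order into left and right subtrees.
Root L: left subtree has 8 nodes {E, C, K, N, V, R, F, J}, right has 4 {S, A, Z, T}.
  Root V: left subtree has 4 nodes {E, C, K, N}, right has 3 {R, F, J}.
    Root C: left subtree has 1 node {E}, right has 2 {K, N}.
      Root N: left subtree has 1 node {K}, right has 0 { }.
    Root R: left subtree has 0 nodes { }, right has 2 {F, J}.
      Root F: left subtree has 0 nodes { }, right has 1 {J}.
  Root T: left subtree has 3 nodes {S, A, Z}, right has 0 { }.
    Root S: left subtree has 0 nodes { }, right has 2 {A, Z}.
      Root Z: left subtree has 1 node {A}, right has 0 { }.

L V C E N K R F J T S Z A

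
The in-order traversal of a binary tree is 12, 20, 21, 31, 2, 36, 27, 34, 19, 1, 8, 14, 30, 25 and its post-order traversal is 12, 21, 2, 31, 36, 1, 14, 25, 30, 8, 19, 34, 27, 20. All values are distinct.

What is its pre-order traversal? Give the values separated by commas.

The last element of post-order is the root; it splits in-order into left and right subtrees.
Root 20: left subtree has 1 node {12}, right has 12 {21, 31, 2, 36, 27, 34, 19, 1, 8, 14, 30, 25}.
  Root 27: left subtree has 4 nodes {21, 31, 2, 36}, right has 7 {34, 19, 1, 8, 14, 30, 25}.
    Root 36: left subtree has 3 nodes {21, 31, 2}, right has 0 { }.
      Root 31: left subtree has 1 node {21}, right has 1 {2}.
    Root 34: left subtree has 0 nodes { }, right has 6 {19, 1, 8, 14, 30, 25}.
      Root 19: left subtree has 0 nodes { }, right has 5 {1, 8, 14, 30, 25}.
        Root 8: left subtree has 1 node {1}, right has 3 {14, 30, 25}.
          Root 30: left subtree has 1 node {14}, right has 1 {25}.

20, 12, 27, 36, 31, 21, 2, 34, 19, 8, 1, 30, 14, 25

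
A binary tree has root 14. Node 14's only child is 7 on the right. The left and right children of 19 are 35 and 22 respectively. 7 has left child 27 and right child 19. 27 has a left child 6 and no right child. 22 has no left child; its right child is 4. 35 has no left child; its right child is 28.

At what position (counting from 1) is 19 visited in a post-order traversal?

Post-order visits the left subtree, then the right subtree, then the node.
At 14: no left child.
At 14: go right to 7.
  At 7: go left to 27.
    At 27: go left to 6.
      6 is a leaf — visit 6.
    At 27: no right child.
    Visit 27.
  At 7: go right to 19.
    At 19: go left to 35.
      At 35: no left child.
      At 35: go right to 28.
        28 is a leaf — visit 28.
      Visit 35.
    At 19: go right to 22.
      At 22: no left child.
      At 22: go right to 4.
        4 is a leaf — visit 4.
      Visit 22.
    Visit 19.
  Visit 7.
Visit 14.
Full post-order sequence: 6, 27, 28, 35, 4, 22, 19, 7, 14.

7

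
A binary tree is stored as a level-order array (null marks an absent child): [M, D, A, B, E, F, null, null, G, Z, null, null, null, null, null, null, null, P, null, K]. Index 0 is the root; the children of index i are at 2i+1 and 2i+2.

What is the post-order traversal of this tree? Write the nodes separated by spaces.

P G B K Z E D F A M

Post-order visits the left subtree, then the right subtree, then the node.
At M: go left to D.
  At D: go left to B.
    At B: no left child.
    At B: go right to G.
      At G: go left to P.
        P is a leaf — visit P.
      At G: no right child.
      Visit G.
    Visit B.
  At D: go right to E.
    At E: go left to Z.
      At Z: go left to K.
        K is a leaf — visit K.
      At Z: no right child.
      Visit Z.
    At E: no right child.
    Visit E.
  Visit D.
At M: go right to A.
  At A: go left to F.
    F is a leaf — visit F.
  At A: no right child.
  Visit A.
Visit M.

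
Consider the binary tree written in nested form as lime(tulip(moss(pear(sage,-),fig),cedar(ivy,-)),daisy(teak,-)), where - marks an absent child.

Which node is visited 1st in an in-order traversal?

In-order visits the left subtree, then the node, then the right subtree.
At lime: go left to tulip.
  At tulip: go left to moss.
    At moss: go left to pear.
      At pear: go left to sage.
        sage is a leaf — visit sage.
      Visit pear.
      At pear: no right child.
    Visit moss.
    At moss: go right to fig.
      fig is a leaf — visit fig.
  Visit tulip.
  At tulip: go right to cedar.
    At cedar: go left to ivy.
      ivy is a leaf — visit ivy.
    Visit cedar.
    At cedar: no right child.
Visit lime.
At lime: go right to daisy.
  At daisy: go left to teak.
    teak is a leaf — visit teak.
  Visit daisy.
  At daisy: no right child.
Full in-order sequence: sage, pear, moss, fig, tulip, ivy, cedar, lime, teak, daisy.

sage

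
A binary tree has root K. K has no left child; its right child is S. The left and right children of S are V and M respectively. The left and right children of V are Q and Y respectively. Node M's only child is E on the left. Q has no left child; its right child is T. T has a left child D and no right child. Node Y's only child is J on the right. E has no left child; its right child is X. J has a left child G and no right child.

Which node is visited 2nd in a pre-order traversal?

Pre-order visits the node, then its left subtree, then its right subtree.
Visit K.
At K: no left child.
At K: go right to S.
  Visit S.
  At S: go left to V.
    Visit V.
    At V: go left to Q.
      Visit Q.
      At Q: no left child.
      At Q: go right to T.
        Visit T.
        At T: go left to D.
          D is a leaf — visit D.
        At T: no right child.
    At V: go right to Y.
      Visit Y.
      At Y: no left child.
      At Y: go right to J.
        Visit J.
        At J: go left to G.
          G is a leaf — visit G.
        At J: no right child.
  At S: go right to M.
    Visit M.
    At M: go left to E.
      Visit E.
      At E: no left child.
      At E: go right to X.
        X is a leaf — visit X.
    At M: no right child.
Full pre-order sequence: K, S, V, Q, T, D, Y, J, G, M, E, X.

S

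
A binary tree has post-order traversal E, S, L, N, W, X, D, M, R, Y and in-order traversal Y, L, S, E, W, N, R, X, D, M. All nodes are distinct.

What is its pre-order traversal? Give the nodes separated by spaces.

The last element of post-order is the root; it splits in-order into left and right subtrees.
Root Y: left subtree has 0 nodes { }, right has 9 {L, S, E, W, N, R, X, D, M}.
  Root R: left subtree has 5 nodes {L, S, E, W, N}, right has 3 {X, D, M}.
    Root W: left subtree has 3 nodes {L, S, E}, right has 1 {N}.
      Root L: left subtree has 0 nodes { }, right has 2 {S, E}.
        Root S: left subtree has 0 nodes { }, right has 1 {E}.
    Root M: left subtree has 2 nodes {X, D}, right has 0 { }.
      Root D: left subtree has 1 node {X}, right has 0 { }.

Y R W L S E N M D X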